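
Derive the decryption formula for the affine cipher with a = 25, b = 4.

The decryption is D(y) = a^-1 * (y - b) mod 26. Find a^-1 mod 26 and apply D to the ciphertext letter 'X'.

Step 1: Find a^-1, the modular inverse of 25 mod 26.
Step 2: We need 25 * a^-1 = 1 (mod 26).
Step 3: 25 * 25 = 625 = 24 * 26 + 1, so a^-1 = 25.
Step 4: D(y) = 25(y - 4) mod 26.
Step 5: Apply to 'X' (y = 23): D(23) = 25 * (23 - 4) mod 26 = 25 * 19 mod 26 = 7 -> 'H'.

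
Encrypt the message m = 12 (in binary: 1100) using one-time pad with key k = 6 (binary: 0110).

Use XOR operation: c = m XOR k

Step 1: Write out the XOR operation bit by bit:
  Message: 1100
  Key:     0110
  XOR:     1010
Step 2: Convert to decimal: 1010 = 10.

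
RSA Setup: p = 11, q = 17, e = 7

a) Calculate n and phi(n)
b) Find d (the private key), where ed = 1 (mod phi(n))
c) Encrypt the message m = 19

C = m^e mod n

Step 1: n = 11 * 17 = 187.
Step 2: phi(n) = (11-1)(17-1) = 10 * 16 = 160.
Step 3: Find d = 7^(-1) mod 160 = 23.
  Verify: 7 * 23 = 161 = 1 (mod 160).
Step 4: C = 19^7 mod 187 = 145.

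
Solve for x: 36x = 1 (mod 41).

Step 1: We need x such that 36 * x = 1 (mod 41).
Step 2: Using the extended Euclidean algorithm or trial:
  36 * 8 = 288 = 7 * 41 + 1.
Step 3: Since 288 mod 41 = 1, the inverse is x = 8.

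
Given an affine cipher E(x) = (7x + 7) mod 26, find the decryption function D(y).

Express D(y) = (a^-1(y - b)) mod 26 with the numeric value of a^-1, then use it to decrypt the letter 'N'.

Step 1: Find a^-1, the modular inverse of 7 mod 26.
Step 2: We need 7 * a^-1 = 1 (mod 26).
Step 3: 7 * 15 = 105 = 4 * 26 + 1, so a^-1 = 15.
Step 4: D(y) = 15(y - 7) mod 26.
Step 5: Apply to 'N' (y = 13): D(13) = 15 * (13 - 7) mod 26 = 15 * 6 mod 26 = 12 -> 'M'.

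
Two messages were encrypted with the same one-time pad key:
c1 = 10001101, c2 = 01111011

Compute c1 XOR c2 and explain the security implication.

Step 1: c1 XOR c2 = (m1 XOR k) XOR (m2 XOR k).
Step 2: By XOR associativity/commutativity: = m1 XOR m2 XOR k XOR k = m1 XOR m2.
Step 3: 10001101 XOR 01111011 = 11110110 = 246.
Step 4: The key cancels out! An attacker learns m1 XOR m2 = 246, revealing the relationship between plaintexts.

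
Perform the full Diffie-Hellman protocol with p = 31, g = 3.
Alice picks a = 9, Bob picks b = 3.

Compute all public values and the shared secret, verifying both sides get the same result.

Step 1: A = g^a mod p = 3^9 mod 31 = 29.
Step 2: B = g^b mod p = 3^3 mod 31 = 27.
Step 3: Alice computes s = B^a mod p = 27^9 mod 31 = 23.
Step 4: Bob computes s = A^b mod p = 29^3 mod 31 = 23.
Both sides agree: shared secret = 23.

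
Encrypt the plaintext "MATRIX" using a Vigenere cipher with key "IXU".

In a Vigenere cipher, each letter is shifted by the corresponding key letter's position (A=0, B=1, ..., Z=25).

Step 1: Repeat key to match plaintext length:
  Plaintext: MATRIX
  Key:       IXUIXU
Step 2: Encrypt each letter:
  M(12) + I(8) = (12+8) mod 26 = 20 = U
  A(0) + X(23) = (0+23) mod 26 = 23 = X
  T(19) + U(20) = (19+20) mod 26 = 13 = N
  R(17) + I(8) = (17+8) mod 26 = 25 = Z
  I(8) + X(23) = (8+23) mod 26 = 5 = F
  X(23) + U(20) = (23+20) mod 26 = 17 = R
Ciphertext: UXNZFR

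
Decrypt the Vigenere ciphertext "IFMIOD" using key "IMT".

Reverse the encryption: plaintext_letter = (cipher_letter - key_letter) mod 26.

Step 1: Extend key: IMTIMT
Step 2: Decrypt each letter (c - k) mod 26:
  I(8) - I(8) = (8-8) mod 26 = 0 = A
  F(5) - M(12) = (5-12) mod 26 = 19 = T
  M(12) - T(19) = (12-19) mod 26 = 19 = T
  I(8) - I(8) = (8-8) mod 26 = 0 = A
  O(14) - M(12) = (14-12) mod 26 = 2 = C
  D(3) - T(19) = (3-19) mod 26 = 10 = K
Plaintext: ATTACK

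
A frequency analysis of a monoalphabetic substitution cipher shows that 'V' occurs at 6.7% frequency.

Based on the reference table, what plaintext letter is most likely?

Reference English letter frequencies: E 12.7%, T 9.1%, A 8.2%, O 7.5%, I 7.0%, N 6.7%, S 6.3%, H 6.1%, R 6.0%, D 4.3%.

Step 1: The observed frequency is 6.7%.
Step 2: Compare with English frequencies:
  E: 12.7% (difference: 6.0%)
  T: 9.1% (difference: 2.4%)
  A: 8.2% (difference: 1.5%)
  O: 7.5% (difference: 0.8%)
  I: 7.0% (difference: 0.3%)
  N: 6.7% (difference: 0.0%) <-- closest
  S: 6.3% (difference: 0.4%)
  H: 6.1% (difference: 0.6%)
  R: 6.0% (difference: 0.7%)
  D: 4.3% (difference: 2.4%)
Step 3: 'V' most likely represents 'N' (frequency 6.7%).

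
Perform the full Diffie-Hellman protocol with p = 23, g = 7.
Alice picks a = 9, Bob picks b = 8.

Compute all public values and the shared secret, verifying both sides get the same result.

Step 1: A = g^a mod p = 7^9 mod 23 = 15.
Step 2: B = g^b mod p = 7^8 mod 23 = 12.
Step 3: Alice computes s = B^a mod p = 12^9 mod 23 = 4.
Step 4: Bob computes s = A^b mod p = 15^8 mod 23 = 4.
Both sides agree: shared secret = 4.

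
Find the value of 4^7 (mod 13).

Step 1: Compute 4^7 mod 13 step by step, reducing modulo 13 at each step.
  4^1 mod 13 = 4
  4^2 mod 13 = (4 * 4) mod 13 = 3
  4^3 mod 13 = (3 * 4) mod 13 = 12
  4^4 mod 13 = (12 * 4) mod 13 = 9
  4^5 mod 13 = (9 * 4) mod 13 = 10
  4^6 mod 13 = (10 * 4) mod 13 = 1
  4^7 mod 13 = (1 * 4) mod 13 = 4
Step 2: Result = 4.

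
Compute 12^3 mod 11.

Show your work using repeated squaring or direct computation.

Step 1: Compute 12^3 mod 11 step by step, reducing modulo 11 at each step.
  12^1 mod 11 = 1
  12^2 mod 11 = (1 * 12) mod 11 = 1
  12^3 mod 11 = (1 * 12) mod 11 = 1
Step 2: Result = 1.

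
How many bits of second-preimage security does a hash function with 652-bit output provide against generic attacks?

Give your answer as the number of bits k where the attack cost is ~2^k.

Step 1: The hash has a 652-bit output.
Step 2: Second-preimage resistance means: given a specific input x, it should be infeasible to find a different y with h(y) = h(x).
With a 652-bit output, a generic search for a second preimage costs about 2^652 evaluations (each trial matches the fixed target with probability 2^-652).
Step 3: Security level = 652 bits.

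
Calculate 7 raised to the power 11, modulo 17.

Step 1: Compute 7^11 mod 17 step by step, reducing modulo 17 at each step.
  7^1 mod 17 = 7
  7^2 mod 17 = (7 * 7) mod 17 = 15
  7^3 mod 17 = (15 * 7) mod 17 = 3
  7^4 mod 17 = (3 * 7) mod 17 = 4
  7^5 mod 17 = (4 * 7) mod 17 = 11
  7^6 mod 17 = (11 * 7) mod 17 = 9
  7^7 mod 17 = (9 * 7) mod 17 = 12
  7^8 mod 17 = (12 * 7) mod 17 = 16
  7^9 mod 17 = (16 * 7) mod 17 = 10
  7^10 mod 17 = (10 * 7) mod 17 = 2
  7^11 mod 17 = (2 * 7) mod 17 = 14
Step 2: Result = 14.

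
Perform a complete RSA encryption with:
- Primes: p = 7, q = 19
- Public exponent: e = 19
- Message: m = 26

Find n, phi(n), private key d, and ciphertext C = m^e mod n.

Step 1: n = 7 * 19 = 133.
Step 2: phi(n) = (7-1)(19-1) = 6 * 18 = 108.
Step 3: Find d = 19^(-1) mod 108 = 91.
  Verify: 19 * 91 = 1729 = 1 (mod 108).
Step 4: C = 26^19 mod 133 = 26.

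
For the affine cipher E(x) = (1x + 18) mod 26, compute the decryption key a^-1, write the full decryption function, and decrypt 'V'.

Step 1: Find a^-1, the modular inverse of 1 mod 26.
Step 2: We need 1 * a^-1 = 1 (mod 26).
Step 3: 1 * 1 = 1 = 0 * 26 + 1, so a^-1 = 1.
Step 4: D(y) = 1(y - 18) mod 26.
Step 5: Apply to 'V' (y = 21): D(21) = 1 * (21 - 18) mod 26 = 1 * 3 mod 26 = 3 -> 'D'.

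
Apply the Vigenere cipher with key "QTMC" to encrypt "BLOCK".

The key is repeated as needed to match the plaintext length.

Step 1: Repeat key to match plaintext length:
  Plaintext: BLOCK
  Key:       QTMCQ
Step 2: Encrypt each letter:
  B(1) + Q(16) = (1+16) mod 26 = 17 = R
  L(11) + T(19) = (11+19) mod 26 = 4 = E
  O(14) + M(12) = (14+12) mod 26 = 0 = A
  C(2) + C(2) = (2+2) mod 26 = 4 = E
  K(10) + Q(16) = (10+16) mod 26 = 0 = A
Ciphertext: REAEA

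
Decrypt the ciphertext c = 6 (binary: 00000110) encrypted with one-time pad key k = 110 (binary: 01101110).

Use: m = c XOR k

Step 1: XOR ciphertext with key:
  Ciphertext: 00000110
  Key:        01101110
  XOR:        01101000
Step 2: Plaintext = 01101000 = 104 in decimal.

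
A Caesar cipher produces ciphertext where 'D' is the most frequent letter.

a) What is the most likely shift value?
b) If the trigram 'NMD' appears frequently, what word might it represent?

Step 1: In English, 'E' is the most frequent letter (12.7%).
Step 2: The most frequent ciphertext letter is 'D' (position 3).
Step 3: Shift = (3 - 4) mod 26 = 25.
Step 4: Decrypt 'NMD' by shifting back 25:
  N -> O
  M -> N
  D -> E
Step 5: 'NMD' decrypts to 'ONE'.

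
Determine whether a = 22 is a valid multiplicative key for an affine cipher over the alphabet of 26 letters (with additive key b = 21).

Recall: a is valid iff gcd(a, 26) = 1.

Step 1: Compute gcd(22, 26).
Step 2: gcd(22, 26) = 2.
Since gcd = 2 != 1, 22 shares a common factor with 26, so it cannot be used.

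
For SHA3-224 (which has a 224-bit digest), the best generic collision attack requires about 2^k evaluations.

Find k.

Step 1: The hash has a 224-bit output.
Step 2: Collision resistance means it should be infeasible to find any x != y with h(x) = h(y).
By the birthday bound, a generic collision search succeeds after about sqrt(2^224) = 2^(224/2) = 2^112 evaluations.
Step 3: Security level = 112 bits.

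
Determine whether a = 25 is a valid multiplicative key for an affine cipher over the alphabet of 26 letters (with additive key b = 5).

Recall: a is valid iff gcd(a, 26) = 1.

Step 1: Compute gcd(25, 26).
Step 2: gcd(25, 26) = 1.
Since gcd = 1, 25 is coprime with 26, so it is a valid key.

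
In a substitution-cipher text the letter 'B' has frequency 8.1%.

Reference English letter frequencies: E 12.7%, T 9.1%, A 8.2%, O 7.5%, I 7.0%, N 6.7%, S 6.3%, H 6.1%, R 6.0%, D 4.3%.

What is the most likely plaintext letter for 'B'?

Step 1: The observed frequency is 8.1%.
Step 2: Compare with English frequencies:
  E: 12.7% (difference: 4.6%)
  T: 9.1% (difference: 1.0%)
  A: 8.2% (difference: 0.1%) <-- closest
  O: 7.5% (difference: 0.6%)
  I: 7.0% (difference: 1.1%)
  N: 6.7% (difference: 1.4%)
  S: 6.3% (difference: 1.8%)
  H: 6.1% (difference: 2.0%)
  R: 6.0% (difference: 2.1%)
  D: 4.3% (difference: 3.8%)
Step 3: 'B' most likely represents 'A' (frequency 8.2%).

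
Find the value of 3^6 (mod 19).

Step 1: Compute 3^6 mod 19 step by step, reducing modulo 19 at each step.
  3^1 mod 19 = 3
  3^2 mod 19 = (3 * 3) mod 19 = 9
  3^3 mod 19 = (9 * 3) mod 19 = 8
  3^4 mod 19 = (8 * 3) mod 19 = 5
  3^5 mod 19 = (5 * 3) mod 19 = 15
  3^6 mod 19 = (15 * 3) mod 19 = 7
Step 2: Result = 7.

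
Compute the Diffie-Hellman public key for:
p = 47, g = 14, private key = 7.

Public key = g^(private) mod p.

Step 1: A = g^a mod p = 14^7 mod 47.
  14^1 mod 47 = 14
  14^2 mod 47 = (14 * 14) mod 47 = 8
  14^3 mod 47 = (8 * 14) mod 47 = 18
  14^4 mod 47 = (18 * 14) mod 47 = 17
  14^5 mod 47 = (17 * 14) mod 47 = 3
  14^6 mod 47 = (3 * 14) mod 47 = 42
  14^7 mod 47 = (42 * 14) mod 47 = 24
Result: A = 24.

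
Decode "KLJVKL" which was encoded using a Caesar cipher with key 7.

Step 1: Reverse the shift by subtracting 7 from each letter position.
  K (position 10) -> position (10-7) mod 26 = 3 -> D
  L (position 11) -> position (11-7) mod 26 = 4 -> E
  J (position 9) -> position (9-7) mod 26 = 2 -> C
  V (position 21) -> position (21-7) mod 26 = 14 -> O
  K (position 10) -> position (10-7) mod 26 = 3 -> D
  L (position 11) -> position (11-7) mod 26 = 4 -> E
Decrypted message: DECODE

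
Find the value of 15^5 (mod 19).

Step 1: Compute 15^5 mod 19 step by step, reducing modulo 19 at each step.
  15^1 mod 19 = 15
  15^2 mod 19 = (15 * 15) mod 19 = 16
  15^3 mod 19 = (16 * 15) mod 19 = 12
  15^4 mod 19 = (12 * 15) mod 19 = 9
  15^5 mod 19 = (9 * 15) mod 19 = 2
Step 2: Result = 2.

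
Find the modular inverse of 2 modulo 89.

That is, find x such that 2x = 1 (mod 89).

Step 1: We need x such that 2 * x = 1 (mod 89).
Step 2: Using the extended Euclidean algorithm or trial:
  2 * 45 = 90 = 1 * 89 + 1.
Step 3: Since 90 mod 89 = 1, the inverse is x = 45.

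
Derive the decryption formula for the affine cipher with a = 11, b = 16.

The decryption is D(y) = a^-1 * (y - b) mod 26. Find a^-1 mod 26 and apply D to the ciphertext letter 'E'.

Step 1: Find a^-1, the modular inverse of 11 mod 26.
Step 2: We need 11 * a^-1 = 1 (mod 26).
Step 3: 11 * 19 = 209 = 8 * 26 + 1, so a^-1 = 19.
Step 4: D(y) = 19(y - 16) mod 26.
Step 5: Apply to 'E' (y = 4): D(4) = 19 * (4 - 16) mod 26 = 19 * -12 mod 26 = 6 -> 'G'.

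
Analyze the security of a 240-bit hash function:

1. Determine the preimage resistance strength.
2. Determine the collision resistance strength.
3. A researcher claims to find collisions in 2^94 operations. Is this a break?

Step 1: Preimage resistance requires brute-force of 2^240 operations.
Step 2: Collision resistance (birthday bound) = 2^(240/2) = 2^120.
Step 3: The claimed attack costs 2^94 operations.
Step 4: Since 2^94 < 2^120, the claimed attack beats the generic birthday bound, so collision resistance is broken.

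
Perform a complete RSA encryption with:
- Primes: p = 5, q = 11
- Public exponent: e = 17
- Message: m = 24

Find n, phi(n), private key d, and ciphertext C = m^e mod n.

Step 1: n = 5 * 11 = 55.
Step 2: phi(n) = (5-1)(11-1) = 4 * 10 = 40.
Step 3: Find d = 17^(-1) mod 40 = 33.
  Verify: 17 * 33 = 561 = 1 (mod 40).
Step 4: C = 24^17 mod 55 = 29.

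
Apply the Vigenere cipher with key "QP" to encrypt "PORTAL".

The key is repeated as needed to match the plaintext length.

Step 1: Repeat key to match plaintext length:
  Plaintext: PORTAL
  Key:       QPQPQP
Step 2: Encrypt each letter:
  P(15) + Q(16) = (15+16) mod 26 = 5 = F
  O(14) + P(15) = (14+15) mod 26 = 3 = D
  R(17) + Q(16) = (17+16) mod 26 = 7 = H
  T(19) + P(15) = (19+15) mod 26 = 8 = I
  A(0) + Q(16) = (0+16) mod 26 = 16 = Q
  L(11) + P(15) = (11+15) mod 26 = 0 = A
Ciphertext: FDHIQA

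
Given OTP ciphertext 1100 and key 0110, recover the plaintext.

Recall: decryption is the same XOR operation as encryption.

Step 1: XOR ciphertext with key:
  Ciphertext: 1100
  Key:        0110
  XOR:        1010
Step 2: Plaintext = 1010 = 10 in decimal.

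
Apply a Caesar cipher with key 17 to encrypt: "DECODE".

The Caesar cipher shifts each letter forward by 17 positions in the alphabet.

Step 1: For each letter, shift forward by 17 positions (mod 26).
  D (position 3) -> position (3+17) mod 26 = 20 -> U
  E (position 4) -> position (4+17) mod 26 = 21 -> V
  C (position 2) -> position (2+17) mod 26 = 19 -> T
  O (position 14) -> position (14+17) mod 26 = 5 -> F
  D (position 3) -> position (3+17) mod 26 = 20 -> U
  E (position 4) -> position (4+17) mod 26 = 21 -> V
Result: UVTFUV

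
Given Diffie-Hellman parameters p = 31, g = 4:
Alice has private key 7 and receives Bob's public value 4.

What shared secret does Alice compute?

Step 1: s = B^a mod p = 4^7 mod 31.
  4^1 mod 31 = 4
  4^2 mod 31 = (4 * 4) mod 31 = 16
  4^3 mod 31 = (16 * 4) mod 31 = 2
  4^4 mod 31 = (2 * 4) mod 31 = 8
  4^5 mod 31 = (8 * 4) mod 31 = 1
  4^6 mod 31 = (1 * 4) mod 31 = 4
  4^7 mod 31 = (4 * 4) mod 31 = 16
Result: shared secret = 16.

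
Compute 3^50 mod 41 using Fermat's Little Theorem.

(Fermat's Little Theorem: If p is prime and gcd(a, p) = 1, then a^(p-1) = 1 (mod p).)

Step 1: Since 41 is prime, by Fermat's Little Theorem: 3^40 = 1 (mod 41).
Step 2: Reduce exponent: 50 mod 40 = 10.
Step 3: So 3^50 = 3^10 (mod 41).
Step 4: 3^10 mod 41 = 9.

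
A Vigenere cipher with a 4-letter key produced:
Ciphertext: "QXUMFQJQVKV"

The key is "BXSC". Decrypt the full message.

Step 1: Key 'BXSC' has length 4. Extended key: BXSCBXSCBXS
Step 2: Decrypt each position:
  Q(16) - B(1) = 15 = P
  X(23) - X(23) = 0 = A
  U(20) - S(18) = 2 = C
  M(12) - C(2) = 10 = K
  F(5) - B(1) = 4 = E
  Q(16) - X(23) = 19 = T
  J(9) - S(18) = 17 = R
  Q(16) - C(2) = 14 = O
  V(21) - B(1) = 20 = U
  K(10) - X(23) = 13 = N
  V(21) - S(18) = 3 = D
Plaintext: PACKETROUND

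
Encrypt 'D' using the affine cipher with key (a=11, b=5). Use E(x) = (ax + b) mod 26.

Step 1: Convert 'D' to number: x = 3.
Step 2: E(3) = (11 * 3 + 5) mod 26 = 38 mod 26 = 12.
Step 3: Convert 12 back to letter: M.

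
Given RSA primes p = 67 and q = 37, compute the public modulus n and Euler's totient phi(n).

Step 1: n = p * q = 67 * 37 = 2479.
Step 2: phi(n) = (p-1)(q-1) = 66 * 36 = 2376.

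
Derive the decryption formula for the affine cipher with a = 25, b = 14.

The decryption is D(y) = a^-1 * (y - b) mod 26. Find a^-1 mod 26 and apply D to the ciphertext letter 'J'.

Step 1: Find a^-1, the modular inverse of 25 mod 26.
Step 2: We need 25 * a^-1 = 1 (mod 26).
Step 3: 25 * 25 = 625 = 24 * 26 + 1, so a^-1 = 25.
Step 4: D(y) = 25(y - 14) mod 26.
Step 5: Apply to 'J' (y = 9): D(9) = 25 * (9 - 14) mod 26 = 25 * -5 mod 26 = 5 -> 'F'.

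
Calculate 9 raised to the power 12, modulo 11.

Step 1: Compute 9^12 mod 11 step by step, reducing modulo 11 at each step.
  9^1 mod 11 = 9
  9^2 mod 11 = (9 * 9) mod 11 = 4
  9^3 mod 11 = (4 * 9) mod 11 = 3
  9^4 mod 11 = (3 * 9) mod 11 = 5
  9^5 mod 11 = (5 * 9) mod 11 = 1
  9^6 mod 11 = (1 * 9) mod 11 = 9
  9^7 mod 11 = (9 * 9) mod 11 = 4
  9^8 mod 11 = (4 * 9) mod 11 = 3
  9^9 mod 11 = (3 * 9) mod 11 = 5
  9^10 mod 11 = (5 * 9) mod 11 = 1
  9^11 mod 11 = (1 * 9) mod 11 = 9
  9^12 mod 11 = (9 * 9) mod 11 = 4
Step 2: Result = 4.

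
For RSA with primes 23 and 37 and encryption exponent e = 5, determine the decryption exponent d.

Step 1: n = 23 * 37 = 851.
Step 2: phi(n) = 22 * 36 = 792.
Step 3: Find d such that 5 * d = 1 (mod 792).
Step 4: d = 5^(-1) mod 792 = 317.
Verification: 5 * 317 = 1585 = 2 * 792 + 1.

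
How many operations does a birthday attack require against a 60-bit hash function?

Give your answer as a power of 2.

Step 1: The birthday paradox gives collision probability ~50% after sqrt(2^n) = 2^(n/2) hashes.
Step 2: For 60-bit output: 2^(60/2) = 2^30.
Step 3: Approximately 2^30 hash computations needed.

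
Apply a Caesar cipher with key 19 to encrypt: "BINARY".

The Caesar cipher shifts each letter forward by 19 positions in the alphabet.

Step 1: For each letter, shift forward by 19 positions (mod 26).
  B (position 1) -> position (1+19) mod 26 = 20 -> U
  I (position 8) -> position (8+19) mod 26 = 1 -> B
  N (position 13) -> position (13+19) mod 26 = 6 -> G
  A (position 0) -> position (0+19) mod 26 = 19 -> T
  R (position 17) -> position (17+19) mod 26 = 10 -> K
  Y (position 24) -> position (24+19) mod 26 = 17 -> R
Result: UBGTKR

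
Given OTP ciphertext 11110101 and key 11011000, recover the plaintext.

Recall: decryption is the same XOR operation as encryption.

Step 1: XOR ciphertext with key:
  Ciphertext: 11110101
  Key:        11011000
  XOR:        00101101
Step 2: Plaintext = 00101101 = 45 in decimal.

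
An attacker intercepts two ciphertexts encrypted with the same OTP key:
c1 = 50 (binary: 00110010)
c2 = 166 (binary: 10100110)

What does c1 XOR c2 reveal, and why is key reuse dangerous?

Step 1: c1 XOR c2 = (m1 XOR k) XOR (m2 XOR k).
Step 2: By XOR associativity/commutativity: = m1 XOR m2 XOR k XOR k = m1 XOR m2.
Step 3: 00110010 XOR 10100110 = 10010100 = 148.
Step 4: The key cancels out! An attacker learns m1 XOR m2 = 148, revealing the relationship between plaintexts.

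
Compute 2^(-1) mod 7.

Step 1: We need x such that 2 * x = 1 (mod 7).
Step 2: Using the extended Euclidean algorithm or trial:
  2 * 4 = 8 = 1 * 7 + 1.
Step 3: Since 8 mod 7 = 1, the inverse is x = 4.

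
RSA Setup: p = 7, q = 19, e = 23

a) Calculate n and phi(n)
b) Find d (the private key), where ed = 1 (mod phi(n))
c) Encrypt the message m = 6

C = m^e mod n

Step 1: n = 7 * 19 = 133.
Step 2: phi(n) = (7-1)(19-1) = 6 * 18 = 108.
Step 3: Find d = 23^(-1) mod 108 = 47.
  Verify: 23 * 47 = 1081 = 1 (mod 108).
Step 4: C = 6^23 mod 133 = 62.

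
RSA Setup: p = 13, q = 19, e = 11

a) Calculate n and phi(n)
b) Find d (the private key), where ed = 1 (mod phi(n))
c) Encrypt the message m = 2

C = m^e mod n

Step 1: n = 13 * 19 = 247.
Step 2: phi(n) = (13-1)(19-1) = 12 * 18 = 216.
Step 3: Find d = 11^(-1) mod 216 = 59.
  Verify: 11 * 59 = 649 = 1 (mod 216).
Step 4: C = 2^11 mod 247 = 72.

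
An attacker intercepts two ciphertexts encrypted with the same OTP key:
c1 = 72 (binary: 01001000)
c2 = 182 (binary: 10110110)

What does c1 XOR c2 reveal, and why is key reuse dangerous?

Step 1: c1 XOR c2 = (m1 XOR k) XOR (m2 XOR k).
Step 2: By XOR associativity/commutativity: = m1 XOR m2 XOR k XOR k = m1 XOR m2.
Step 3: 01001000 XOR 10110110 = 11111110 = 254.
Step 4: The key cancels out! An attacker learns m1 XOR m2 = 254, revealing the relationship between plaintexts.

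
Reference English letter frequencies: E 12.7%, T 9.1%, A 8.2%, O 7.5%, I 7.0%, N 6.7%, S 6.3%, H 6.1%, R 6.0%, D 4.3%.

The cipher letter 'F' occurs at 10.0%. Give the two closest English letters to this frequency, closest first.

Step 1: Observed frequency of 'F' is 10.0%.
Step 2: Compute distances to each reference frequency and sort:
  T (9.1%): difference = 0.9% <-- BEST
  A (8.2%): difference = 1.8% <-- RUNNER-UP
  O (7.5%): difference = 2.5%
  E (12.7%): difference = 2.7%
  I (7.0%): difference = 3.0%
Step 3: Most likely is 'T' (9.1%, diff 0.9%); second most likely is 'A' (8.2%, diff 1.8%).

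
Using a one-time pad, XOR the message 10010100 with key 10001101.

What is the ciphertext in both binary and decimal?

Step 1: Write out the XOR operation bit by bit:
  Message: 10010100
  Key:     10001101
  XOR:     00011001
Step 2: Convert to decimal: 00011001 = 25.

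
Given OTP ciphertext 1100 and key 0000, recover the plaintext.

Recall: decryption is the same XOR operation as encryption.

Step 1: XOR ciphertext with key:
  Ciphertext: 1100
  Key:        0000
  XOR:        1100
Step 2: Plaintext = 1100 = 12 in decimal.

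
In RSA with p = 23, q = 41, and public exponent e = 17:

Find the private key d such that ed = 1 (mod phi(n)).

Step 1: n = 23 * 41 = 943.
Step 2: phi(n) = 22 * 40 = 880.
Step 3: Find d such that 17 * d = 1 (mod 880).
Step 4: d = 17^(-1) mod 880 = 673.
Verification: 17 * 673 = 11441 = 13 * 880 + 1.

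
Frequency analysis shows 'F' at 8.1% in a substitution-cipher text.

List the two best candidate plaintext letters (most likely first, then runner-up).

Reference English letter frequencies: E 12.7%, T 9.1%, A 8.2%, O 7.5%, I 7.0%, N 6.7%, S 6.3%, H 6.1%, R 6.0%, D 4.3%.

Step 1: Observed frequency of 'F' is 8.1%.
Step 2: Compute distances to each reference frequency and sort:
  A (8.2%): difference = 0.1% <-- BEST
  O (7.5%): difference = 0.6% <-- RUNNER-UP
  T (9.1%): difference = 1.0%
  I (7.0%): difference = 1.1%
  N (6.7%): difference = 1.4%
Step 3: Most likely is 'A' (8.2%, diff 0.1%); second most likely is 'O' (7.5%, diff 0.6%).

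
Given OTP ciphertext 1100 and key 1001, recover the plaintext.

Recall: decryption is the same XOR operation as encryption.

Step 1: XOR ciphertext with key:
  Ciphertext: 1100
  Key:        1001
  XOR:        0101
Step 2: Plaintext = 0101 = 5 in decimal.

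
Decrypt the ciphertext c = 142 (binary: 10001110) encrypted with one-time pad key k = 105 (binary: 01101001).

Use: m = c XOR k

Step 1: XOR ciphertext with key:
  Ciphertext: 10001110
  Key:        01101001
  XOR:        11100111
Step 2: Plaintext = 11100111 = 231 in decimal.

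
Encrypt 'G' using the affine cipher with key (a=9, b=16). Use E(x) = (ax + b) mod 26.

Step 1: Convert 'G' to number: x = 6.
Step 2: E(6) = (9 * 6 + 16) mod 26 = 70 mod 26 = 18.
Step 3: Convert 18 back to letter: S.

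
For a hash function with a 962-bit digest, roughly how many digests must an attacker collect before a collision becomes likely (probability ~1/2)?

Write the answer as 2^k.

Step 1: The birthday paradox gives collision probability ~50% after sqrt(2^n) = 2^(n/2) hashes.
Step 2: For 962-bit output: 2^(962/2) = 2^481.
Step 3: Approximately 2^481 hash computations needed.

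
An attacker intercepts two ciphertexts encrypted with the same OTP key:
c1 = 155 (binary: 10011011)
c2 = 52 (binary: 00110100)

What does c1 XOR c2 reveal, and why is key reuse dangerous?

Step 1: c1 XOR c2 = (m1 XOR k) XOR (m2 XOR k).
Step 2: By XOR associativity/commutativity: = m1 XOR m2 XOR k XOR k = m1 XOR m2.
Step 3: 10011011 XOR 00110100 = 10101111 = 175.
Step 4: The key cancels out! An attacker learns m1 XOR m2 = 175, revealing the relationship between plaintexts.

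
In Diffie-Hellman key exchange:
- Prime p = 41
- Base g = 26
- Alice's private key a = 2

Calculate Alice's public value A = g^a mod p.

Step 1: A = g^a mod p = 26^2 mod 41.
  26^1 mod 41 = 26
  26^2 mod 41 = (26 * 26) mod 41 = 20
Result: A = 20.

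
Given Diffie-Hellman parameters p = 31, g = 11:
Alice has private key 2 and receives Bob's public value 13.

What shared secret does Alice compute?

Step 1: s = B^a mod p = 13^2 mod 31.
  13^1 mod 31 = 13
  13^2 mod 31 = (13 * 13) mod 31 = 14
Result: shared secret = 14.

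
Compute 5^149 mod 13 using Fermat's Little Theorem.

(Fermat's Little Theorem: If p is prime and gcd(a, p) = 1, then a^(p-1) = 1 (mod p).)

Step 1: Since 13 is prime, by Fermat's Little Theorem: 5^12 = 1 (mod 13).
Step 2: Reduce exponent: 149 mod 12 = 5.
Step 3: So 5^149 = 5^5 (mod 13).
Step 4: 5^5 mod 13 = 5.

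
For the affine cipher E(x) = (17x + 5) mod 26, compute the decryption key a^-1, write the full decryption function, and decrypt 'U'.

Step 1: Find a^-1, the modular inverse of 17 mod 26.
Step 2: We need 17 * a^-1 = 1 (mod 26).
Step 3: 17 * 23 = 391 = 15 * 26 + 1, so a^-1 = 23.
Step 4: D(y) = 23(y - 5) mod 26.
Step 5: Apply to 'U' (y = 20): D(20) = 23 * (20 - 5) mod 26 = 23 * 15 mod 26 = 7 -> 'H'.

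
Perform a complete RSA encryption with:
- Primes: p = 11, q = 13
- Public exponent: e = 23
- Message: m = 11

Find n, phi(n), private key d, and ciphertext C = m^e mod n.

Step 1: n = 11 * 13 = 143.
Step 2: phi(n) = (11-1)(13-1) = 10 * 12 = 120.
Step 3: Find d = 23^(-1) mod 120 = 47.
  Verify: 23 * 47 = 1081 = 1 (mod 120).
Step 4: C = 11^23 mod 143 = 110.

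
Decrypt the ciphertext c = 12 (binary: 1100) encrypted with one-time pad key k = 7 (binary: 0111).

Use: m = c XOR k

Step 1: XOR ciphertext with key:
  Ciphertext: 1100
  Key:        0111
  XOR:        1011
Step 2: Plaintext = 1011 = 11 in decimal.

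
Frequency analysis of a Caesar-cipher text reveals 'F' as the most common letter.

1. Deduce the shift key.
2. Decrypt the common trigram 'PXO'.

Step 1: In English, 'E' is the most frequent letter (12.7%).
Step 2: The most frequent ciphertext letter is 'F' (position 5).
Step 3: Shift = (5 - 4) mod 26 = 1.
Step 4: Decrypt 'PXO' by shifting back 1:
  P -> O
  X -> W
  O -> N
Step 5: 'PXO' decrypts to 'OWN'.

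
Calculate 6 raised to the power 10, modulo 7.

Step 1: Compute 6^10 mod 7 step by step, reducing modulo 7 at each step.
  6^1 mod 7 = 6
  6^2 mod 7 = (6 * 6) mod 7 = 1
  6^3 mod 7 = (1 * 6) mod 7 = 6
  6^4 mod 7 = (6 * 6) mod 7 = 1
  6^5 mod 7 = (1 * 6) mod 7 = 6
  6^6 mod 7 = (6 * 6) mod 7 = 1
  6^7 mod 7 = (1 * 6) mod 7 = 6
  6^8 mod 7 = (6 * 6) mod 7 = 1
  6^9 mod 7 = (1 * 6) mod 7 = 6
  6^10 mod 7 = (6 * 6) mod 7 = 1
Step 2: Result = 1.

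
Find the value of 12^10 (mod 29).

Step 1: Compute 12^10 mod 29 step by step, reducing modulo 29 at each step.
  12^1 mod 29 = 12
  12^2 mod 29 = (12 * 12) mod 29 = 28
  12^3 mod 29 = (28 * 12) mod 29 = 17
  12^4 mod 29 = (17 * 12) mod 29 = 1
  12^5 mod 29 = (1 * 12) mod 29 = 12
  12^6 mod 29 = (12 * 12) mod 29 = 28
  12^7 mod 29 = (28 * 12) mod 29 = 17
  12^8 mod 29 = (17 * 12) mod 29 = 1
  12^9 mod 29 = (1 * 12) mod 29 = 12
  12^10 mod 29 = (12 * 12) mod 29 = 28
Step 2: Result = 28.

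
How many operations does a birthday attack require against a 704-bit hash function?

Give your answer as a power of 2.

Step 1: The birthday paradox gives collision probability ~50% after sqrt(2^n) = 2^(n/2) hashes.
Step 2: For 704-bit output: 2^(704/2) = 2^352.
Step 3: Approximately 2^352 hash computations needed.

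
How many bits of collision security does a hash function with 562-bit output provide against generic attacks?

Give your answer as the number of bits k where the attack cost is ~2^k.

Step 1: The hash has a 562-bit output.
Step 2: Collision resistance means it should be infeasible to find any x != y with h(x) = h(y).
By the birthday bound, a generic collision search succeeds after about sqrt(2^562) = 2^(562/2) = 2^281 evaluations.
Step 3: Security level = 281 bits.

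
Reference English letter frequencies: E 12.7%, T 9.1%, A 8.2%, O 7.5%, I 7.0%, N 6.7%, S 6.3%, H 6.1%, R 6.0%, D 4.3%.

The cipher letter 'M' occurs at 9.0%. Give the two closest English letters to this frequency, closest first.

Step 1: Observed frequency of 'M' is 9.0%.
Step 2: Compute distances to each reference frequency and sort:
  T (9.1%): difference = 0.1% <-- BEST
  A (8.2%): difference = 0.8% <-- RUNNER-UP
  O (7.5%): difference = 1.5%
  I (7.0%): difference = 2.0%
  N (6.7%): difference = 2.3%
Step 3: Most likely is 'T' (9.1%, diff 0.1%); second most likely is 'A' (8.2%, diff 0.8%).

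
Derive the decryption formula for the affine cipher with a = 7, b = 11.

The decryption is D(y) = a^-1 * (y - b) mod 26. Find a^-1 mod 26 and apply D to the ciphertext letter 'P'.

Step 1: Find a^-1, the modular inverse of 7 mod 26.
Step 2: We need 7 * a^-1 = 1 (mod 26).
Step 3: 7 * 15 = 105 = 4 * 26 + 1, so a^-1 = 15.
Step 4: D(y) = 15(y - 11) mod 26.
Step 5: Apply to 'P' (y = 15): D(15) = 15 * (15 - 11) mod 26 = 15 * 4 mod 26 = 8 -> 'I'.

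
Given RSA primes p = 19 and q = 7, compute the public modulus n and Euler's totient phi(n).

Step 1: n = p * q = 19 * 7 = 133.
Step 2: phi(n) = (p-1)(q-1) = 18 * 6 = 108.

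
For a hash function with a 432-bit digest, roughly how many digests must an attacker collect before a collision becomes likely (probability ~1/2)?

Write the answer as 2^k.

Step 1: The birthday paradox gives collision probability ~50% after sqrt(2^n) = 2^(n/2) hashes.
Step 2: For 432-bit output: 2^(432/2) = 2^216.
Step 3: Approximately 2^216 hash computations needed.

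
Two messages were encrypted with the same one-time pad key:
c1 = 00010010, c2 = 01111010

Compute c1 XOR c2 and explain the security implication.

Step 1: c1 XOR c2 = (m1 XOR k) XOR (m2 XOR k).
Step 2: By XOR associativity/commutativity: = m1 XOR m2 XOR k XOR k = m1 XOR m2.
Step 3: 00010010 XOR 01111010 = 01101000 = 104.
Step 4: The key cancels out! An attacker learns m1 XOR m2 = 104, revealing the relationship between plaintexts.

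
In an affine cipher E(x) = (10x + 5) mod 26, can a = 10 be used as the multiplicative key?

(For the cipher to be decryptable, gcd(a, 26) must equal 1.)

Step 1: Compute gcd(10, 26).
Step 2: gcd(10, 26) = 2.
Since gcd = 2 != 1, 10 shares a common factor with 26, so it cannot be used.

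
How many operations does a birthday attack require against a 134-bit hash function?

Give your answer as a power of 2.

Step 1: The birthday paradox gives collision probability ~50% after sqrt(2^n) = 2^(n/2) hashes.
Step 2: For 134-bit output: 2^(134/2) = 2^67.
Step 3: Approximately 2^67 hash computations needed.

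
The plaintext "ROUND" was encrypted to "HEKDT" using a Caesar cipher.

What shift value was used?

Step 1: Compare first letters: R (position 17) -> H (position 7).
Step 2: Shift = (7 - 17) mod 26 = 16.
The shift value is 16.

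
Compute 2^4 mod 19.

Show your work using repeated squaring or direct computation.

Step 1: Compute 2^4 mod 19 step by step, reducing modulo 19 at each step.
  2^1 mod 19 = 2
  2^2 mod 19 = (2 * 2) mod 19 = 4
  2^3 mod 19 = (4 * 2) mod 19 = 8
  2^4 mod 19 = (8 * 2) mod 19 = 16
Step 2: Result = 16.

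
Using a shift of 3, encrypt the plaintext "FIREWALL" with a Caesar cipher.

Step 1: For each letter, shift forward by 3 positions (mod 26).
  F (position 5) -> position (5+3) mod 26 = 8 -> I
  I (position 8) -> position (8+3) mod 26 = 11 -> L
  R (position 17) -> position (17+3) mod 26 = 20 -> U
  E (position 4) -> position (4+3) mod 26 = 7 -> H
  W (position 22) -> position (22+3) mod 26 = 25 -> Z
  A (position 0) -> position (0+3) mod 26 = 3 -> D
  L (position 11) -> position (11+3) mod 26 = 14 -> O
  L (position 11) -> position (11+3) mod 26 = 14 -> O
Result: ILUHZDOO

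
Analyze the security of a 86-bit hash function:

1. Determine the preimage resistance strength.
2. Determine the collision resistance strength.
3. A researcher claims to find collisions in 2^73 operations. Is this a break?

Step 1: Preimage resistance requires brute-force of 2^86 operations.
Step 2: Collision resistance (birthday bound) = 2^(86/2) = 2^43.
Step 3: The claimed attack costs 2^73 operations.
Step 4: Since 2^73 >= 2^43, the claimed attack is no faster than the generic birthday attack, so this does not break collision resistance.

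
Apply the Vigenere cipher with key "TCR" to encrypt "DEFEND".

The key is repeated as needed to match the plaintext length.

Step 1: Repeat key to match plaintext length:
  Plaintext: DEFEND
  Key:       TCRTCR
Step 2: Encrypt each letter:
  D(3) + T(19) = (3+19) mod 26 = 22 = W
  E(4) + C(2) = (4+2) mod 26 = 6 = G
  F(5) + R(17) = (5+17) mod 26 = 22 = W
  E(4) + T(19) = (4+19) mod 26 = 23 = X
  N(13) + C(2) = (13+2) mod 26 = 15 = P
  D(3) + R(17) = (3+17) mod 26 = 20 = U
Ciphertext: WGWXPU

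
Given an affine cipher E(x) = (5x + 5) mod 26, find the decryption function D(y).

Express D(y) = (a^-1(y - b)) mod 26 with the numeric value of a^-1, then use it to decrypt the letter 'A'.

Step 1: Find a^-1, the modular inverse of 5 mod 26.
Step 2: We need 5 * a^-1 = 1 (mod 26).
Step 3: 5 * 21 = 105 = 4 * 26 + 1, so a^-1 = 21.
Step 4: D(y) = 21(y - 5) mod 26.
Step 5: Apply to 'A' (y = 0): D(0) = 21 * (0 - 5) mod 26 = 21 * -5 mod 26 = 25 -> 'Z'.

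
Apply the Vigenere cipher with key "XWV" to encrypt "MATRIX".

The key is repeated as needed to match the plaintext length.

Step 1: Repeat key to match plaintext length:
  Plaintext: MATRIX
  Key:       XWVXWV
Step 2: Encrypt each letter:
  M(12) + X(23) = (12+23) mod 26 = 9 = J
  A(0) + W(22) = (0+22) mod 26 = 22 = W
  T(19) + V(21) = (19+21) mod 26 = 14 = O
  R(17) + X(23) = (17+23) mod 26 = 14 = O
  I(8) + W(22) = (8+22) mod 26 = 4 = E
  X(23) + V(21) = (23+21) mod 26 = 18 = S
Ciphertext: JWOOES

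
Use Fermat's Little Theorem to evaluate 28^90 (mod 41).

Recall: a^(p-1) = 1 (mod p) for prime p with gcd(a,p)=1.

Step 1: Since 41 is prime, by Fermat's Little Theorem: 28^40 = 1 (mod 41).
Step 2: Reduce exponent: 90 mod 40 = 10.
Step 3: So 28^90 = 28^10 (mod 41).
Step 4: 28^10 mod 41 = 9.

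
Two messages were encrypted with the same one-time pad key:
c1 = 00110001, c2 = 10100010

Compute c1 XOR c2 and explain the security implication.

Step 1: c1 XOR c2 = (m1 XOR k) XOR (m2 XOR k).
Step 2: By XOR associativity/commutativity: = m1 XOR m2 XOR k XOR k = m1 XOR m2.
Step 3: 00110001 XOR 10100010 = 10010011 = 147.
Step 4: The key cancels out! An attacker learns m1 XOR m2 = 147, revealing the relationship between plaintexts.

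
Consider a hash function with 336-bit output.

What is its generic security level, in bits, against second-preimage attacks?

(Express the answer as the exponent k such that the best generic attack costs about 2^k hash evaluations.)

Step 1: The hash has a 336-bit output.
Step 2: Second-preimage resistance means: given a specific input x, it should be infeasible to find a different y with h(y) = h(x).
With a 336-bit output, a generic search for a second preimage costs about 2^336 evaluations (each trial matches the fixed target with probability 2^-336).
Step 3: Security level = 336 bits.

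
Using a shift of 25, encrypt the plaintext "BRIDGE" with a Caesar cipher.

Step 1: For each letter, shift forward by 25 positions (mod 26).
  B (position 1) -> position (1+25) mod 26 = 0 -> A
  R (position 17) -> position (17+25) mod 26 = 16 -> Q
  I (position 8) -> position (8+25) mod 26 = 7 -> H
  D (position 3) -> position (3+25) mod 26 = 2 -> C
  G (position 6) -> position (6+25) mod 26 = 5 -> F
  E (position 4) -> position (4+25) mod 26 = 3 -> D
Result: AQHCFD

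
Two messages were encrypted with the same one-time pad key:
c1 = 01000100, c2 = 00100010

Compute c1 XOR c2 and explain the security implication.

Step 1: c1 XOR c2 = (m1 XOR k) XOR (m2 XOR k).
Step 2: By XOR associativity/commutativity: = m1 XOR m2 XOR k XOR k = m1 XOR m2.
Step 3: 01000100 XOR 00100010 = 01100110 = 102.
Step 4: The key cancels out! An attacker learns m1 XOR m2 = 102, revealing the relationship between plaintexts.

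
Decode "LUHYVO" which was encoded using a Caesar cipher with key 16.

Step 1: Reverse the shift by subtracting 16 from each letter position.
  L (position 11) -> position (11-16) mod 26 = 21 -> V
  U (position 20) -> position (20-16) mod 26 = 4 -> E
  H (position 7) -> position (7-16) mod 26 = 17 -> R
  Y (position 24) -> position (24-16) mod 26 = 8 -> I
  V (position 21) -> position (21-16) mod 26 = 5 -> F
  O (position 14) -> position (14-16) mod 26 = 24 -> Y
Decrypted message: VERIFY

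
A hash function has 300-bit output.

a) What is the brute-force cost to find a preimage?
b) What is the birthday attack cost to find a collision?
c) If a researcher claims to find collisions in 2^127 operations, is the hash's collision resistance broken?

Step 1: Preimage resistance requires brute-force of 2^300 operations.
Step 2: Collision resistance (birthday bound) = 2^(300/2) = 2^150.
Step 3: The claimed attack costs 2^127 operations.
Step 4: Since 2^127 < 2^150, the claimed attack beats the generic birthday bound, so collision resistance is broken.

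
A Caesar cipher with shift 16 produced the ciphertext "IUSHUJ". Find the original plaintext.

Step 1: Reverse the shift by subtracting 16 from each letter position.
  I (position 8) -> position (8-16) mod 26 = 18 -> S
  U (position 20) -> position (20-16) mod 26 = 4 -> E
  S (position 18) -> position (18-16) mod 26 = 2 -> C
  H (position 7) -> position (7-16) mod 26 = 17 -> R
  U (position 20) -> position (20-16) mod 26 = 4 -> E
  J (position 9) -> position (9-16) mod 26 = 19 -> T
Decrypted message: SECRET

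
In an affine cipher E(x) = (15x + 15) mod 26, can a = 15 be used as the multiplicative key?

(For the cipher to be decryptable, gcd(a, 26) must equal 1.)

Step 1: Compute gcd(15, 26).
Step 2: gcd(15, 26) = 1.
Since gcd = 1, 15 is coprime with 26, so it is a valid key.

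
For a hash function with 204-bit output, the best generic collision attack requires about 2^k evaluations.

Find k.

Step 1: The hash has a 204-bit output.
Step 2: Collision resistance means it should be infeasible to find any x != y with h(x) = h(y).
By the birthday bound, a generic collision search succeeds after about sqrt(2^204) = 2^(204/2) = 2^102 evaluations.
Step 3: Security level = 102 bits.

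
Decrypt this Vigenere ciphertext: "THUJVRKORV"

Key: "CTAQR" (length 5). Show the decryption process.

Step 1: Key 'CTAQR' has length 5. Extended key: CTAQRCTAQR
Step 2: Decrypt each position:
  T(19) - C(2) = 17 = R
  H(7) - T(19) = 14 = O
  U(20) - A(0) = 20 = U
  J(9) - Q(16) = 19 = T
  V(21) - R(17) = 4 = E
  R(17) - C(2) = 15 = P
  K(10) - T(19) = 17 = R
  O(14) - A(0) = 14 = O
  R(17) - Q(16) = 1 = B
  V(21) - R(17) = 4 = E
Plaintext: ROUTEPROBE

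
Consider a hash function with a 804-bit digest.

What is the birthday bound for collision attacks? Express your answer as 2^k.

Step 1: The birthday paradox gives collision probability ~50% after sqrt(2^n) = 2^(n/2) hashes.
Step 2: For 804-bit output: 2^(804/2) = 2^402.
Step 3: Approximately 2^402 hash computations needed.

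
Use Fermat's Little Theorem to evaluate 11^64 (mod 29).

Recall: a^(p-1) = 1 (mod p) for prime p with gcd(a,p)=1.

Step 1: Since 29 is prime, by Fermat's Little Theorem: 11^28 = 1 (mod 29).
Step 2: Reduce exponent: 64 mod 28 = 8.
Step 3: So 11^64 = 11^8 (mod 29).
Step 4: 11^8 mod 29 = 16.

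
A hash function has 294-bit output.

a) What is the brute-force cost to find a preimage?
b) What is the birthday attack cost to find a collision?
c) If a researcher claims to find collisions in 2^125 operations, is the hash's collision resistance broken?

Step 1: Preimage resistance requires brute-force of 2^294 operations.
Step 2: Collision resistance (birthday bound) = 2^(294/2) = 2^147.
Step 3: The claimed attack costs 2^125 operations.
Step 4: Since 2^125 < 2^147, the claimed attack beats the generic birthday bound, so collision resistance is broken.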